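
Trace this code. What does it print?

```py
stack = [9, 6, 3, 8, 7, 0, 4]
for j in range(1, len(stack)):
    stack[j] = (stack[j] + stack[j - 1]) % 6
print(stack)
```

j=1: stack[1] = (6+9)%6 = 3 → [9, 3, 3, 8, 7, 0, 4]
j=2: stack[2] = (3+3)%6 = 0 → [9, 3, 0, 8, 7, 0, 4]
j=3: stack[3] = (8+0)%6 = 2 → [9, 3, 0, 2, 7, 0, 4]
j=4: stack[4] = (7+2)%6 = 3 → [9, 3, 0, 2, 3, 0, 4]
j=5: stack[5] = (0+3)%6 = 3 → [9, 3, 0, 2, 3, 3, 4]
j=6: stack[6] = (4+3)%6 = 1 → [9, 3, 0, 2, 3, 3, 1]

[9, 3, 0, 2, 3, 3, 1]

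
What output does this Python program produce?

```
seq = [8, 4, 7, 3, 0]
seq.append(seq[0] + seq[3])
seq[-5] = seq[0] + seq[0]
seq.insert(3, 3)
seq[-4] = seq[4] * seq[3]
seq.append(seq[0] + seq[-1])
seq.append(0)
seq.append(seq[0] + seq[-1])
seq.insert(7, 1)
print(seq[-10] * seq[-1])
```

append seq[0]+seq[3] = 8+3 = 11 → [8, 4, 7, 3, 0, 11]
seq[-5] = seq[0]+seq[0] = 8+8 = 16 → [8, 16, 7, 3, 0, 11]
insert 3 at 3 → [8, 16, 7, 3, 3, 0, 11]
seq[-4] = seq[4]*seq[3] = 3*3 = 9 → [8, 16, 7, 9, 3, 0, 11]
append seq[0]+seq[-1] = 8+11 = 19 → [8, 16, 7, 9, 3, 0, 11, 19]
append 0 → [8, 16, 7, 9, 3, 0, 11, 19, 0]
append seq[0]+seq[-1] = 8+0 = 8 → [8, 16, 7, 9, 3, 0, 11, 19, 0, 8]
insert 1 at 7 → [8, 16, 7, 9, 3, 0, 11, 1, 19, 0, 8]
seq[-10]*seq[-1] = 16*8 = 128

128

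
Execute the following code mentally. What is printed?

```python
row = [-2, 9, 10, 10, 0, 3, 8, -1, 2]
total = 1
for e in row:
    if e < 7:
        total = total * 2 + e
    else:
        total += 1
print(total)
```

e=-2: <7, total = 1*2+(-2) = 0
e=9: not <7, total = 0+1 = 1
e=10: not <7, total = 1+1 = 2
e=10: not <7, total = 2+1 = 3
e=0: <7, total = 3*2+0 = 6
e=3: <7, total = 6*2+3 = 15
e=8: not <7, total = 15+1 = 16
e=-1: <7, total = 16*2+(-1) = 31
e=2: <7, total = 31*2+2 = 64

64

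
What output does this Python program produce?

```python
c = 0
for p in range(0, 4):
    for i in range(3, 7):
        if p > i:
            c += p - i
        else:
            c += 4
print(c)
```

64

p=0,i=3: not 0>3, c = 0+4 = 4
p=0,i=4: not 0>4, c = 4+4 = 8
p=0,i=5: not 0>5, c = 8+4 = 12
p=0,i=6: not 0>6, c = 12+4 = 16
p=1,i=3: not 1>3, c = 16+4 = 20
p=1,i=4: not 1>4, c = 20+4 = 24
p=1,i=5: not 1>5, c = 24+4 = 28
p=1,i=6: not 1>6, c = 28+4 = 32
p=2,i=3: not 2>3, c = 32+4 = 36
p=2,i=4: not 2>4, c = 36+4 = 40
p=2,i=5: not 2>5, c = 40+4 = 44
p=2,i=6: not 2>6, c = 44+4 = 48
p=3,i=3: not 3>3, c = 48+4 = 52
p=3,i=4: not 3>4, c = 52+4 = 56
p=3,i=5: not 3>5, c = 56+4 = 60
p=3,i=6: not 3>6, c = 60+4 = 64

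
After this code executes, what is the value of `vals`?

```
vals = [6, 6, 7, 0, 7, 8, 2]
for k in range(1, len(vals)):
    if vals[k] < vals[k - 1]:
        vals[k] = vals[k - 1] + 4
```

k=1: 6>=6, unchanged → [6, 6, 7, 0, 7, 8, 2]
k=2: 7>=6, unchanged → [6, 6, 7, 0, 7, 8, 2]
k=3: 0<7, vals[3] = 7+4 = 11 → [6, 6, 7, 11, 7, 8, 2]
k=4: 7<11, vals[4] = 11+4 = 15 → [6, 6, 7, 11, 15, 8, 2]
k=5: 8<15, vals[5] = 15+4 = 19 → [6, 6, 7, 11, 15, 19, 2]
k=6: 2<19, vals[6] = 19+4 = 23 → [6, 6, 7, 11, 15, 19, 23]

[6, 6, 7, 11, 15, 19, 23]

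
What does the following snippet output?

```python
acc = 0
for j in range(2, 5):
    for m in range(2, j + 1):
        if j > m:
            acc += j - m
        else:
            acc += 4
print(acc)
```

j=2,m=2: not 2>2, acc = 0+4 = 4
j=3,m=2: 3>2, acc = 4+1 = 5
j=3,m=3: not 3>3, acc = 5+4 = 9
j=4,m=2: 4>2, acc = 9+2 = 11
j=4,m=3: 4>3, acc = 11+1 = 12
j=4,m=4: not 4>4, acc = 12+4 = 16

16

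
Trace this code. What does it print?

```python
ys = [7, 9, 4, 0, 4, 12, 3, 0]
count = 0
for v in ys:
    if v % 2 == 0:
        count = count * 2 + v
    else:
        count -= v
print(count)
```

-414

v=7: not even, count = 0-7 = -7
v=9: not even, count = (-7)-9 = -16
v=4: even, count = (-16)*2+4 = -28
v=0: even, count = (-28)*2+0 = -56
v=4: even, count = (-56)*2+4 = -108
v=12: even, count = (-108)*2+12 = -204
v=3: not even, count = (-204)-3 = -207
v=0: even, count = (-207)*2+0 = -414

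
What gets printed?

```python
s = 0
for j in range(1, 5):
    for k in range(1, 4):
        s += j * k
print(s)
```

60

j=1,k=1: s = 0+1 = 1
j=1,k=2: s = 1+2 = 3
j=1,k=3: s = 3+3 = 6
j=2,k=1: s = 6+2 = 8
j=2,k=2: s = 8+4 = 12
j=2,k=3: s = 12+6 = 18
j=3,k=1: s = 18+3 = 21
j=3,k=2: s = 21+6 = 27
j=3,k=3: s = 27+9 = 36
j=4,k=1: s = 36+4 = 40
j=4,k=2: s = 40+8 = 48
j=4,k=3: s = 48+12 = 60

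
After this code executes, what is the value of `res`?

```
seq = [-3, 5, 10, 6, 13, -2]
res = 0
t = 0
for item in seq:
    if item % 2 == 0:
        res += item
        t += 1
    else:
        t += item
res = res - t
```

-4

item=-3: not even; t=-3
item=5: not even; t=2
item=10: even, res = 0+10 = 10; t=3
item=6: even, res = 10+6 = 16; t=4
item=13: not even; t=17
item=-2: even, res = 16+(-2) = 14; t=18
res-t = 14-18 = -4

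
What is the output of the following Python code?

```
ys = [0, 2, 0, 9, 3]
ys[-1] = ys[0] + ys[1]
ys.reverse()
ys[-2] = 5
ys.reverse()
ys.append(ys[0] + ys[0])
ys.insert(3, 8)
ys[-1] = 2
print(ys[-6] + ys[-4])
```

13

ys[-1] = ys[0]+ys[1] = 0+2 = 2 → [0, 2, 0, 9, 2]
reverse → [2, 9, 0, 2, 0]
ys[-2] = 5 → [2, 9, 0, 5, 0]
reverse → [0, 5, 0, 9, 2]
append ys[0]+ys[0] = 0+0 = 0 → [0, 5, 0, 9, 2, 0]
insert 8 at 3 → [0, 5, 0, 8, 9, 2, 0]
ys[-1] = 2 → [0, 5, 0, 8, 9, 2, 2]
ys[-6]+ys[-4] = 5+8 = 13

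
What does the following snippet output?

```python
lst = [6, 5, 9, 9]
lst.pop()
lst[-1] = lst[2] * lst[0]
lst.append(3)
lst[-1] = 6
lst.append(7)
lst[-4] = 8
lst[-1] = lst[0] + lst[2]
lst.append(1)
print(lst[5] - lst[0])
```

pop() removes 9 → [6, 5, 9]
lst[-1] = lst[2]*lst[0] = 9*6 = 54 → [6, 5, 54]
append 3 → [6, 5, 54, 3]
lst[-1] = 6 → [6, 5, 54, 6]
append 7 → [6, 5, 54, 6, 7]
lst[-4] = 8 → [6, 8, 54, 6, 7]
lst[-1] = lst[0]+lst[2] = 6+54 = 60 → [6, 8, 54, 6, 60]
append 1 → [6, 8, 54, 6, 60, 1]
lst[5]-lst[0] = 1-6 = -5

-5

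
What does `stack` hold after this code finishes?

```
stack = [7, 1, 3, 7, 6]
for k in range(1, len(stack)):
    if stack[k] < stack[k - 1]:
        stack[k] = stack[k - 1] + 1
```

[7, 8, 9, 10, 11]

k=1: 1<7, stack[1] = 7+1 = 8 → [7, 8, 3, 7, 6]
k=2: 3<8, stack[2] = 8+1 = 9 → [7, 8, 9, 7, 6]
k=3: 7<9, stack[3] = 9+1 = 10 → [7, 8, 9, 10, 6]
k=4: 6<10, stack[4] = 10+1 = 11 → [7, 8, 9, 10, 11]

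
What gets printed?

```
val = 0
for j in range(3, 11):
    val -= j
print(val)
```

-52

j=3: val = 0-3 = -3
j=4: val = (-3)-4 = -7
j=5: val = (-7)-5 = -12
j=6: val = (-12)-6 = -18
j=7: val = (-18)-7 = -25
j=8: val = (-25)-8 = -33
j=9: val = (-33)-9 = -42
j=10: val = (-42)-10 = -52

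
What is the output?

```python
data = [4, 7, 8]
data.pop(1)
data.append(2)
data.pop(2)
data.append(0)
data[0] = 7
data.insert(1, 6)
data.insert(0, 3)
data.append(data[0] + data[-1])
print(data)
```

pop(1) removes 7 → [4, 8]
append 2 → [4, 8, 2]
pop(2) removes 2 → [4, 8]
append 0 → [4, 8, 0]
data[0] = 7 → [7, 8, 0]
insert 6 at 1 → [7, 6, 8, 0]
insert 3 at 0 → [3, 7, 6, 8, 0]
append data[0]+data[-1] = 3+0 = 3 → [3, 7, 6, 8, 0, 3]

[3, 7, 6, 8, 0, 3]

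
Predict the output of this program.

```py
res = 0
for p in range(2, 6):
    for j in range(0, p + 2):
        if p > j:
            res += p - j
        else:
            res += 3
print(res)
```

58

p=2,j=0: 2>0, res = 0+2 = 2
p=2,j=1: 2>1, res = 2+1 = 3
p=2,j=2: not 2>2, res = 3+3 = 6
p=2,j=3: not 2>3, res = 6+3 = 9
p=3,j=0: 3>0, res = 9+3 = 12
p=3,j=1: 3>1, res = 12+2 = 14
p=3,j=2: 3>2, res = 14+1 = 15
p=3,j=3: not 3>3, res = 15+3 = 18
p=3,j=4: not 3>4, res = 18+3 = 21
p=4,j=0: 4>0, res = 21+4 = 25
p=4,j=1: 4>1, res = 25+3 = 28
p=4,j=2: 4>2, res = 28+2 = 30
p=4,j=3: 4>3, res = 30+1 = 31
p=4,j=4: not 4>4, res = 31+3 = 34
p=4,j=5: not 4>5, res = 34+3 = 37
p=5,j=0: 5>0, res = 37+5 = 42
p=5,j=1: 5>1, res = 42+4 = 46
p=5,j=2: 5>2, res = 46+3 = 49
p=5,j=3: 5>3, res = 49+2 = 51
p=5,j=4: 5>4, res = 51+1 = 52
p=5,j=5: not 5>5, res = 52+3 = 55
p=5,j=6: not 5>6, res = 55+3 = 58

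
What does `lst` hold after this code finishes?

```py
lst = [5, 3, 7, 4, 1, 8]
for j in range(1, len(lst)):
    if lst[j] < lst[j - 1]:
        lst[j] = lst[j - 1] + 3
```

j=1: 3<5, lst[1] = 5+3 = 8 → [5, 8, 7, 4, 1, 8]
j=2: 7<8, lst[2] = 8+3 = 11 → [5, 8, 11, 4, 1, 8]
j=3: 4<11, lst[3] = 11+3 = 14 → [5, 8, 11, 14, 1, 8]
j=4: 1<14, lst[4] = 14+3 = 17 → [5, 8, 11, 14, 17, 8]
j=5: 8<17, lst[5] = 17+3 = 20 → [5, 8, 11, 14, 17, 20]

[5, 8, 11, 14, 17, 20]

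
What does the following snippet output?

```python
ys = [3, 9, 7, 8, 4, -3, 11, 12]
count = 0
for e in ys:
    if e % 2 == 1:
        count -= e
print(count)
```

-27

e=3: odd, count = 0-3 = -3
e=9: odd, count = (-3)-9 = -12
e=7: odd, count = (-12)-7 = -19
e=8: not odd
e=4: not odd
e=-3: odd, count = (-19)-(-3) = -16
e=11: odd, count = (-16)-11 = -27
e=12: not odd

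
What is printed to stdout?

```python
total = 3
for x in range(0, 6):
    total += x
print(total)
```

x=0: total = 3+0 = 3
x=1: total = 3+1 = 4
x=2: total = 4+2 = 6
x=3: total = 6+3 = 9
x=4: total = 9+4 = 13
x=5: total = 13+5 = 18

18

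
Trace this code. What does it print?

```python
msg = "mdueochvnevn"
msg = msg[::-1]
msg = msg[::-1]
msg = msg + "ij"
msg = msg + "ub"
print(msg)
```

mdueochvnevnijub

reverse → 'nvenvhcoeudm'
reverse → 'mdueochvnevn'
+ 'ij' → 'mdueochvnevnij'
+ 'ub' → 'mdueochvnevnijub'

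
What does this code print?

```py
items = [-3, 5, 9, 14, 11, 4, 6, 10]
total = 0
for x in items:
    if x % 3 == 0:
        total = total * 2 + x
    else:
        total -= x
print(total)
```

x=-3: %3==0, total = 0*2+(-3) = -3
x=5: not %3==0, total = (-3)-5 = -8
x=9: %3==0, total = (-8)*2+9 = -7
x=14: not %3==0, total = (-7)-14 = -21
x=11: not %3==0, total = (-21)-11 = -32
x=4: not %3==0, total = (-32)-4 = -36
x=6: %3==0, total = (-36)*2+6 = -66
x=10: not %3==0, total = (-66)-10 = -76

-76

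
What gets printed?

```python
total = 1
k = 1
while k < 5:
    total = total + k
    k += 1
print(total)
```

11

k=1: total = 1+1 = 2
k=2: total = 2+2 = 4
k=3: total = 4+3 = 7
k=4: total = 7+4 = 11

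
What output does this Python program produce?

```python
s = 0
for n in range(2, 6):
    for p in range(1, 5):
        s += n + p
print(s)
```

96

n=2,p=1: s = 0+3 = 3
n=2,p=2: s = 3+4 = 7
n=2,p=3: s = 7+5 = 12
n=2,p=4: s = 12+6 = 18
n=3,p=1: s = 18+4 = 22
n=3,p=2: s = 22+5 = 27
n=3,p=3: s = 27+6 = 33
n=3,p=4: s = 33+7 = 40
n=4,p=1: s = 40+5 = 45
n=4,p=2: s = 45+6 = 51
n=4,p=3: s = 51+7 = 58
n=4,p=4: s = 58+8 = 66
n=5,p=1: s = 66+6 = 72
n=5,p=2: s = 72+7 = 79
n=5,p=3: s = 79+8 = 87
n=5,p=4: s = 87+9 = 96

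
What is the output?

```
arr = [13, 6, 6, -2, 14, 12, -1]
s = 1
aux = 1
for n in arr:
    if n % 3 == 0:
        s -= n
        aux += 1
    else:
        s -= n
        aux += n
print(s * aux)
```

-1316

n=13: not %3==0, s = 1-13 = -12; aux=14
n=6: %3==0, s = (-12)-6 = -18; aux=15
n=6: %3==0, s = (-18)-6 = -24; aux=16
n=-2: not %3==0, s = (-24)-(-2) = -22; aux=14
n=14: not %3==0, s = (-22)-14 = -36; aux=28
n=12: %3==0, s = (-36)-12 = -48; aux=29
n=-1: not %3==0, s = (-48)-(-1) = -47; aux=28
s*aux = (-47)*28 = -1316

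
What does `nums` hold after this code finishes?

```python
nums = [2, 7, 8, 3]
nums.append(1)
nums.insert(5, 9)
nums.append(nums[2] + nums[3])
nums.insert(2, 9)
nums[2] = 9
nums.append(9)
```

append 1 → [2, 7, 8, 3, 1]
insert 9 at 5 → [2, 7, 8, 3, 1, 9]
append nums[2]+nums[3] = 8+3 = 11 → [2, 7, 8, 3, 1, 9, 11]
insert 9 at 2 → [2, 7, 9, 8, 3, 1, 9, 11]
nums[2] = 9 → [2, 7, 9, 8, 3, 1, 9, 11]
append 9 → [2, 7, 9, 8, 3, 1, 9, 11, 9]

[2, 7, 9, 8, 3, 1, 9, 11, 9]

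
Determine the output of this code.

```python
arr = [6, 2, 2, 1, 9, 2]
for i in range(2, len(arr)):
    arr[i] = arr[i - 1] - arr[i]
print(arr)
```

[6, 2, 0, -1, -10, -12]

i=2: arr[2] = 2-2 = 0 → [6, 2, 0, 1, 9, 2]
i=3: arr[3] = 0-1 = -1 → [6, 2, 0, -1, 9, 2]
i=4: arr[4] = (-1)-9 = -10 → [6, 2, 0, -1, -10, 2]
i=5: arr[5] = (-10)-2 = -12 → [6, 2, 0, -1, -10, -12]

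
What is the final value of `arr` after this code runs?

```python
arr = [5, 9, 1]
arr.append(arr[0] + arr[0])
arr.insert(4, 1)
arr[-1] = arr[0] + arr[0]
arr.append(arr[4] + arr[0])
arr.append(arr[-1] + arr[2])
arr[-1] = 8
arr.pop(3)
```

[5, 9, 1, 10, 15, 8]

append arr[0]+arr[0] = 5+5 = 10 → [5, 9, 1, 10]
insert 1 at 4 → [5, 9, 1, 10, 1]
arr[-1] = arr[0]+arr[0] = 5+5 = 10 → [5, 9, 1, 10, 10]
append arr[4]+arr[0] = 10+5 = 15 → [5, 9, 1, 10, 10, 15]
append arr[-1]+arr[2] = 15+1 = 16 → [5, 9, 1, 10, 10, 15, 16]
arr[-1] = 8 → [5, 9, 1, 10, 10, 15, 8]
pop(3) removes 10 → [5, 9, 1, 10, 15, 8]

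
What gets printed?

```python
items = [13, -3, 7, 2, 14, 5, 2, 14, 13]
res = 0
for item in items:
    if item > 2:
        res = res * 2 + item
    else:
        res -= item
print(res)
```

757

item=13: >2, res = 0*2+13 = 13
item=-3: not >2, res = 13-(-3) = 16
item=7: >2, res = 16*2+7 = 39
item=2: not >2, res = 39-2 = 37
item=14: >2, res = 37*2+14 = 88
item=5: >2, res = 88*2+5 = 181
item=2: not >2, res = 181-2 = 179
item=14: >2, res = 179*2+14 = 372
item=13: >2, res = 372*2+13 = 757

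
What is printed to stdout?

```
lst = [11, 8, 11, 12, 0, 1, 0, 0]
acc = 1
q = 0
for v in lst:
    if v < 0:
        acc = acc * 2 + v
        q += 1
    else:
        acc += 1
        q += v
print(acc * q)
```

387

v=11: not <0, acc = 1+1 = 2; q=11
v=8: not <0, acc = 2+1 = 3; q=19
v=11: not <0, acc = 3+1 = 4; q=30
v=12: not <0, acc = 4+1 = 5; q=42
v=0: not <0, acc = 5+1 = 6; q=42
v=1: not <0, acc = 6+1 = 7; q=43
v=0: not <0, acc = 7+1 = 8; q=43
v=0: not <0, acc = 8+1 = 9; q=43
acc*q = 9*43 = 387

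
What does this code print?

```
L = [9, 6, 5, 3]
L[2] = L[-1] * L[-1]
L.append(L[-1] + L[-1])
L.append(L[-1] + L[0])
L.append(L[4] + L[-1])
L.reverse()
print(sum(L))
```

L[2] = L[-1]*L[-1] = 3*3 = 9 → [9, 6, 9, 3]
append L[-1]+L[-1] = 3+3 = 6 → [9, 6, 9, 3, 6]
append L[-1]+L[0] = 6+9 = 15 → [9, 6, 9, 3, 6, 15]
append L[4]+L[-1] = 6+15 = 21 → [9, 6, 9, 3, 6, 15, 21]
reverse → [21, 15, 6, 3, 9, 6, 9]
sum = 69

69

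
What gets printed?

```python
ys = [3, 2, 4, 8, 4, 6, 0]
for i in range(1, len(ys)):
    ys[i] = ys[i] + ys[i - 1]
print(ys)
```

[3, 5, 9, 17, 21, 27, 27]

i=1: ys[1] = 2+3 = 5 → [3, 5, 4, 8, 4, 6, 0]
i=2: ys[2] = 4+5 = 9 → [3, 5, 9, 8, 4, 6, 0]
i=3: ys[3] = 8+9 = 17 → [3, 5, 9, 17, 4, 6, 0]
i=4: ys[4] = 4+17 = 21 → [3, 5, 9, 17, 21, 6, 0]
i=5: ys[5] = 6+21 = 27 → [3, 5, 9, 17, 21, 27, 0]
i=6: ys[6] = 0+27 = 27 → [3, 5, 9, 17, 21, 27, 27]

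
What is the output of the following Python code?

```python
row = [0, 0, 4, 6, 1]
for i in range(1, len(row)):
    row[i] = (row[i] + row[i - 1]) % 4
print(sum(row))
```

5

i=1: row[1] = (0+0)%4 = 0 → [0, 0, 4, 6, 1]
i=2: row[2] = (4+0)%4 = 0 → [0, 0, 0, 6, 1]
i=3: row[3] = (6+0)%4 = 2 → [0, 0, 0, 2, 1]
i=4: row[4] = (1+2)%4 = 3 → [0, 0, 0, 2, 3]
sum = 5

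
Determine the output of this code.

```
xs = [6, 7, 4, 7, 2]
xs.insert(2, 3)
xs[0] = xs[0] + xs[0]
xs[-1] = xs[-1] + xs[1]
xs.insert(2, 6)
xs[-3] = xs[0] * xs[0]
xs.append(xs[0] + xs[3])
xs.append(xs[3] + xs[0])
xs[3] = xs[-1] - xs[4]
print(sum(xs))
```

insert 3 at 2 → [6, 7, 3, 4, 7, 2]
xs[0] = xs[0]+xs[0] = 6+6 = 12 → [12, 7, 3, 4, 7, 2]
xs[-1] = xs[-1]+xs[1] = 2+7 = 9 → [12, 7, 3, 4, 7, 9]
insert 6 at 2 → [12, 7, 6, 3, 4, 7, 9]
xs[-3] = xs[0]*xs[0] = 12*12 = 144 → [12, 7, 6, 3, 144, 7, 9]
append xs[0]+xs[3] = 12+3 = 15 → [12, 7, 6, 3, 144, 7, 9, 15]
append xs[3]+xs[0] = 3+12 = 15 → [12, 7, 6, 3, 144, 7, 9, 15, 15]
xs[3] = xs[-1]-xs[4] = 15-144 = -129 → [12, 7, 6, -129, 144, 7, 9, 15, 15]
sum = 86

86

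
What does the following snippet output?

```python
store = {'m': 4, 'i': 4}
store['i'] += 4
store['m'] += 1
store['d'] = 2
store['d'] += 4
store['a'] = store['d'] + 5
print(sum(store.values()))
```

store['i'] = 4+4 = 8 → {'m': 4, 'i': 8}
store['m'] = 4+1 = 5 → {'m': 5, 'i': 8}
store['d'] = 2 → {'m': 5, 'i': 8, 'd': 2}
store['d'] = 2+4 = 6 → {'m': 5, 'i': 8, 'd': 6}
store['a'] = store['d']+5 = 11 → {'m': 5, 'i': 8, 'd': 6, 'a': 11}
sum of values = 30

30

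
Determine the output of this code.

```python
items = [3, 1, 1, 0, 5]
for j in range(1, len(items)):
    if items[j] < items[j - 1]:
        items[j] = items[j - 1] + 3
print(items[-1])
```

15

j=1: 1<3, items[1] = 3+3 = 6 → [3, 6, 1, 0, 5]
j=2: 1<6, items[2] = 6+3 = 9 → [3, 6, 9, 0, 5]
j=3: 0<9, items[3] = 9+3 = 12 → [3, 6, 9, 12, 5]
j=4: 5<12, items[4] = 12+3 = 15 → [3, 6, 9, 12, 15]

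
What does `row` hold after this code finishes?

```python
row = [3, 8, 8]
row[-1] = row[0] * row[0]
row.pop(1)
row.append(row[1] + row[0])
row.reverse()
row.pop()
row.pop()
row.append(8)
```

row[-1] = row[0]*row[0] = 3*3 = 9 → [3, 8, 9]
pop(1) removes 8 → [3, 9]
append row[1]+row[0] = 9+3 = 12 → [3, 9, 12]
reverse → [12, 9, 3]
pop() removes 3 → [12, 9]
pop() removes 9 → [12]
append 8 → [12, 8]

[12, 8]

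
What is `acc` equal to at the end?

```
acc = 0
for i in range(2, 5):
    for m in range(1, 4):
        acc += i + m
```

i=2,m=1: acc = 0+3 = 3
i=2,m=2: acc = 3+4 = 7
i=2,m=3: acc = 7+5 = 12
i=3,m=1: acc = 12+4 = 16
i=3,m=2: acc = 16+5 = 21
i=3,m=3: acc = 21+6 = 27
i=4,m=1: acc = 27+5 = 32
i=4,m=2: acc = 32+6 = 38
i=4,m=3: acc = 38+7 = 45

45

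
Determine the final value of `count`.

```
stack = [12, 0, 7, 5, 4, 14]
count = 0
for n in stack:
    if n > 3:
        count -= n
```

-42

n=12: >3, count = 0-12 = -12
n=0: not >3
n=7: >3, count = (-12)-7 = -19
n=5: >3, count = (-19)-5 = -24
n=4: >3, count = (-24)-4 = -28
n=14: >3, count = (-28)-14 = -42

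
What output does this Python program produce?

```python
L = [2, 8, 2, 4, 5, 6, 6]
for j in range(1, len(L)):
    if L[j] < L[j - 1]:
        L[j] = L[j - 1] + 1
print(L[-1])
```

j=1: 8>=2, unchanged → [2, 8, 2, 4, 5, 6, 6]
j=2: 2<8, L[2] = 8+1 = 9 → [2, 8, 9, 4, 5, 6, 6]
j=3: 4<9, L[3] = 9+1 = 10 → [2, 8, 9, 10, 5, 6, 6]
j=4: 5<10, L[4] = 10+1 = 11 → [2, 8, 9, 10, 11, 6, 6]
j=5: 6<11, L[5] = 11+1 = 12 → [2, 8, 9, 10, 11, 12, 6]
j=6: 6<12, L[6] = 12+1 = 13 → [2, 8, 9, 10, 11, 12, 13]

13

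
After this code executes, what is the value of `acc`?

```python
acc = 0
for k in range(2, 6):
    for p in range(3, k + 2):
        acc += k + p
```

k=2,p=3: acc = 0+5 = 5
k=3,p=3: acc = 5+6 = 11
k=3,p=4: acc = 11+7 = 18
k=4,p=3: acc = 18+7 = 25
k=4,p=4: acc = 25+8 = 33
k=4,p=5: acc = 33+9 = 42
k=5,p=3: acc = 42+8 = 50
k=5,p=4: acc = 50+9 = 59
k=5,p=5: acc = 59+10 = 69
k=5,p=6: acc = 69+11 = 80

80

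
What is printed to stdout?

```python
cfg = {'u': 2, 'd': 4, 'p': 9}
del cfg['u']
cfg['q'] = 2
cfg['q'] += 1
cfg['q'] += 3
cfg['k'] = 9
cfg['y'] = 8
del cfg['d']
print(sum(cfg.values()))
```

del 'u' → {'d': 4, 'p': 9}
cfg['q'] = 2 → {'d': 4, 'p': 9, 'q': 2}
cfg['q'] = 2+1 = 3 → {'d': 4, 'p': 9, 'q': 3}
cfg['q'] = 3+3 = 6 → {'d': 4, 'p': 9, 'q': 6}
cfg['k'] = 9 → {'d': 4, 'p': 9, 'q': 6, 'k': 9}
cfg['y'] = 8 → {'d': 4, 'p': 9, 'q': 6, 'k': 9, 'y': 8}
del 'd' → {'p': 9, 'q': 6, 'k': 9, 'y': 8}
sum of values = 32

32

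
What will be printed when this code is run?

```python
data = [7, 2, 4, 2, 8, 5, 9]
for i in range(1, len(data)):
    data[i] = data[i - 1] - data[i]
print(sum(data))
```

-34

i=1: data[1] = 7-2 = 5 → [7, 5, 4, 2, 8, 5, 9]
i=2: data[2] = 5-4 = 1 → [7, 5, 1, 2, 8, 5, 9]
i=3: data[3] = 1-2 = -1 → [7, 5, 1, -1, 8, 5, 9]
i=4: data[4] = (-1)-8 = -9 → [7, 5, 1, -1, -9, 5, 9]
i=5: data[5] = (-9)-5 = -14 → [7, 5, 1, -1, -9, -14, 9]
i=6: data[6] = (-14)-9 = -23 → [7, 5, 1, -1, -9, -14, -23]
sum = -34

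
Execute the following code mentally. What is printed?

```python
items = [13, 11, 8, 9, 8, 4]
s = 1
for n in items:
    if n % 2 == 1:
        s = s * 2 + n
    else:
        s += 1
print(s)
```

95

n=13: odd, s = 1*2+13 = 15
n=11: odd, s = 15*2+11 = 41
n=8: not odd, s = 41+1 = 42
n=9: odd, s = 42*2+9 = 93
n=8: not odd, s = 93+1 = 94
n=4: not odd, s = 94+1 = 95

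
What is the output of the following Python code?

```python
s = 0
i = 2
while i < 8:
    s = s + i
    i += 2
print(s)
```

12

i=2: s = 0+2 = 2
i=4: s = 2+4 = 6
i=6: s = 6+6 = 12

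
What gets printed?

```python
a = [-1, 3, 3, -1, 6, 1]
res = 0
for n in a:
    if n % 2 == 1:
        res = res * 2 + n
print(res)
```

19

n=-1: odd, res = 0*2+(-1) = -1
n=3: odd, res = (-1)*2+3 = 1
n=3: odd, res = 1*2+3 = 5
n=-1: odd, res = 5*2+(-1) = 9
n=6: not odd
n=1: odd, res = 9*2+1 = 19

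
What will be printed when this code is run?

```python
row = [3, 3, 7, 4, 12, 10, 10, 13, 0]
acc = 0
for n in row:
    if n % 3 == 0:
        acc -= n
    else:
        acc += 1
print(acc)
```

-13

n=3: %3==0, acc = 0-3 = -3
n=3: %3==0, acc = (-3)-3 = -6
n=7: not %3==0, acc = (-6)+1 = -5
n=4: not %3==0, acc = (-5)+1 = -4
n=12: %3==0, acc = (-4)-12 = -16
n=10: not %3==0, acc = (-16)+1 = -15
n=10: not %3==0, acc = (-15)+1 = -14
n=13: not %3==0, acc = (-14)+1 = -13
n=0: %3==0, acc = (-13)-0 = -13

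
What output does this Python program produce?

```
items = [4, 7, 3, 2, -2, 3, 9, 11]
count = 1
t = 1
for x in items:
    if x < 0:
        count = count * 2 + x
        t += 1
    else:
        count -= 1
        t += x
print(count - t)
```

-52

x=4: not <0, count = 1-1 = 0; t=5
x=7: not <0, count = 0-1 = -1; t=12
x=3: not <0, count = (-1)-1 = -2; t=15
x=2: not <0, count = (-2)-1 = -3; t=17
x=-2: <0, count = (-3)*2+(-2) = -8; t=18
x=3: not <0, count = (-8)-1 = -9; t=21
x=9: not <0, count = (-9)-1 = -10; t=30
x=11: not <0, count = (-10)-1 = -11; t=41
count-t = (-11)-41 = -52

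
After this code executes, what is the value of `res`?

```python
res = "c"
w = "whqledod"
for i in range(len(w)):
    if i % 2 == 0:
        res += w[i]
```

'cwqeo'

i=0: add 'w' → 'cw'
i=1: skip
i=2: add 'q' → 'cwq'
i=3: skip
i=4: add 'e' → 'cwqe'
i=5: skip
i=6: add 'o' → 'cwqeo'
i=7: skip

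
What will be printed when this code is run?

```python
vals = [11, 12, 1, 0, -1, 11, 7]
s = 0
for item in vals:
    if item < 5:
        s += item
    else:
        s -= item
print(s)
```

item=11: not <5, s = 0-11 = -11
item=12: not <5, s = (-11)-12 = -23
item=1: <5, s = (-23)+1 = -22
item=0: <5, s = (-22)+0 = -22
item=-1: <5, s = (-22)+(-1) = -23
item=11: not <5, s = (-23)-11 = -34
item=7: not <5, s = (-34)-7 = -41

-41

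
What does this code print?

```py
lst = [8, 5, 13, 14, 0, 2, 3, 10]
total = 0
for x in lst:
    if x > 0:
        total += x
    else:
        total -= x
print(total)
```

x=8: >0, total = 0+8 = 8
x=5: >0, total = 8+5 = 13
x=13: >0, total = 13+13 = 26
x=14: >0, total = 26+14 = 40
x=0: not >0, total = 40-0 = 40
x=2: >0, total = 40+2 = 42
x=3: >0, total = 42+3 = 45
x=10: >0, total = 45+10 = 55

55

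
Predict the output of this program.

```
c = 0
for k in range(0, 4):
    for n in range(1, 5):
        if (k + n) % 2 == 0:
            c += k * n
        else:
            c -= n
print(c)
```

8

k=0,n=1: odd sum, c = 0-1 = -1
k=0,n=2: even sum, c = (-1)+0 = -1
k=0,n=3: odd sum, c = (-1)-3 = -4
k=0,n=4: even sum, c = (-4)+0 = -4
k=1,n=1: even sum, c = (-4)+1 = -3
k=1,n=2: odd sum, c = (-3)-2 = -5
k=1,n=3: even sum, c = (-5)+3 = -2
k=1,n=4: odd sum, c = (-2)-4 = -6
k=2,n=1: odd sum, c = (-6)-1 = -7
k=2,n=2: even sum, c = (-7)+4 = -3
k=2,n=3: odd sum, c = (-3)-3 = -6
k=2,n=4: even sum, c = (-6)+8 = 2
k=3,n=1: even sum, c = 2+3 = 5
k=3,n=2: odd sum, c = 5-2 = 3
k=3,n=3: even sum, c = 3+9 = 12
k=3,n=4: odd sum, c = 12-4 = 8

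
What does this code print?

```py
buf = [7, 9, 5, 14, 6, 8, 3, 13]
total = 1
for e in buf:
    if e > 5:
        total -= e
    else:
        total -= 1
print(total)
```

e=7: >5, total = 1-7 = -6
e=9: >5, total = (-6)-9 = -15
e=5: not >5, total = (-15)-1 = -16
e=14: >5, total = (-16)-14 = -30
e=6: >5, total = (-30)-6 = -36
e=8: >5, total = (-36)-8 = -44
e=3: not >5, total = (-44)-1 = -45
e=13: >5, total = (-45)-13 = -58

-58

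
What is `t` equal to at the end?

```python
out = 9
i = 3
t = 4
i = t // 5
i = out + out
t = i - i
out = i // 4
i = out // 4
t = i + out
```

5

i = 4//5 = 0
i = 9+9 = 18
t = 18-18 = 0
out = 18//4 = 4
i = 4//4 = 1
t = 1+4 = 5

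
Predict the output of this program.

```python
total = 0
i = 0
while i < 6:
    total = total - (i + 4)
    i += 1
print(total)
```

i=0: total = 0-4 = -4
i=1: total = (-4)-5 = -9
i=2: total = (-9)-6 = -15
i=3: total = (-15)-7 = -22
i=4: total = (-22)-8 = -30
i=5: total = (-30)-9 = -39

-39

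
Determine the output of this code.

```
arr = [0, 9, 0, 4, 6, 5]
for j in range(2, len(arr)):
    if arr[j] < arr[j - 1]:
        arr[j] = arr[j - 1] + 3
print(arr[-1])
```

j=2: 0<9, arr[2] = 9+3 = 12 → [0, 9, 12, 4, 6, 5]
j=3: 4<12, arr[3] = 12+3 = 15 → [0, 9, 12, 15, 6, 5]
j=4: 6<15, arr[4] = 15+3 = 18 → [0, 9, 12, 15, 18, 5]
j=5: 5<18, arr[5] = 18+3 = 21 → [0, 9, 12, 15, 18, 21]

21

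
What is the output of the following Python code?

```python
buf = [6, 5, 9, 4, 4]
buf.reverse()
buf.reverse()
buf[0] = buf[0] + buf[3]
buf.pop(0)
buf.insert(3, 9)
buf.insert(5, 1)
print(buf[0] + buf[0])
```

10

reverse → [4, 4, 9, 5, 6]
reverse → [6, 5, 9, 4, 4]
buf[0] = buf[0]+buf[3] = 6+4 = 10 → [10, 5, 9, 4, 4]
pop(0) removes 10 → [5, 9, 4, 4]
insert 9 at 3 → [5, 9, 4, 9, 4]
insert 1 at 5 → [5, 9, 4, 9, 4, 1]
buf[0]+buf[0] = 5+5 = 10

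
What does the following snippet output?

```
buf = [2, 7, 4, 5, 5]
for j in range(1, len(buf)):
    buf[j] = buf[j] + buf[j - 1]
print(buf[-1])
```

j=1: buf[1] = 7+2 = 9 → [2, 9, 4, 5, 5]
j=2: buf[2] = 4+9 = 13 → [2, 9, 13, 5, 5]
j=3: buf[3] = 5+13 = 18 → [2, 9, 13, 18, 5]
j=4: buf[4] = 5+18 = 23 → [2, 9, 13, 18, 23]

23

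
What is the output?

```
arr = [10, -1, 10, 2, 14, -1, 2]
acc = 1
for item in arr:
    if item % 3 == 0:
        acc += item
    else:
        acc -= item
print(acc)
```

item=10: not %3==0, acc = 1-10 = -9
item=-1: not %3==0, acc = (-9)-(-1) = -8
item=10: not %3==0, acc = (-8)-10 = -18
item=2: not %3==0, acc = (-18)-2 = -20
item=14: not %3==0, acc = (-20)-14 = -34
item=-1: not %3==0, acc = (-34)-(-1) = -33
item=2: not %3==0, acc = (-33)-2 = -35

-35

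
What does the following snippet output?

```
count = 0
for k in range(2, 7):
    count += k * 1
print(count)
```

k=2: count = 0+2*1 = 2
k=3: count = 2+3*1 = 5
k=4: count = 5+4*1 = 9
k=5: count = 9+5*1 = 14
k=6: count = 14+6*1 = 20

20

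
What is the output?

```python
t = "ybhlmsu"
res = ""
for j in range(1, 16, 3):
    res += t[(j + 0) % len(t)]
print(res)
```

bmylu

j=1: add t[1]='b' → 'b'
j=4: add t[4]='m' → 'bm'
j=7: add t[0]='y' → 'bmy'
j=10: add t[3]='l' → 'bmyl'
j=13: add t[6]='u' → 'bmylu'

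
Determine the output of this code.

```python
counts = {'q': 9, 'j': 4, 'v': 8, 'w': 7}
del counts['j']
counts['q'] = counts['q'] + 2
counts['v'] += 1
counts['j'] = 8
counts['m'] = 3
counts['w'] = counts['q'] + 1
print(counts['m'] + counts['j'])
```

del 'j' → {'q': 9, 'v': 8, 'w': 7}
counts['q'] = counts['q']+2 = 11 → {'q': 11, 'v': 8, 'w': 7}
counts['v'] = 8+1 = 9 → {'q': 11, 'v': 9, 'w': 7}
counts['j'] = 8 → {'q': 11, 'v': 9, 'w': 7, 'j': 8}
counts['m'] = 3 → {'q': 11, 'v': 9, 'w': 7, 'j': 8, 'm': 3}
counts['w'] = counts['q']+1 = 12 → {'q': 11, 'v': 9, 'w': 12, 'j': 8, 'm': 3}
counts['m']+counts['j'] = 3+8 = 11

11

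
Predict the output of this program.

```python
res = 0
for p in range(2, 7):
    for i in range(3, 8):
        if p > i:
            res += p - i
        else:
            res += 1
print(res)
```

29

p=2,i=3: not 2>3, res = 0+1 = 1
p=2,i=4: not 2>4, res = 1+1 = 2
p=2,i=5: not 2>5, res = 2+1 = 3
p=2,i=6: not 2>6, res = 3+1 = 4
p=2,i=7: not 2>7, res = 4+1 = 5
p=3,i=3: not 3>3, res = 5+1 = 6
p=3,i=4: not 3>4, res = 6+1 = 7
p=3,i=5: not 3>5, res = 7+1 = 8
p=3,i=6: not 3>6, res = 8+1 = 9
p=3,i=7: not 3>7, res = 9+1 = 10
p=4,i=3: 4>3, res = 10+1 = 11
p=4,i=4: not 4>4, res = 11+1 = 12
p=4,i=5: not 4>5, res = 12+1 = 13
p=4,i=6: not 4>6, res = 13+1 = 14
p=4,i=7: not 4>7, res = 14+1 = 15
p=5,i=3: 5>3, res = 15+2 = 17
p=5,i=4: 5>4, res = 17+1 = 18
p=5,i=5: not 5>5, res = 18+1 = 19
p=5,i=6: not 5>6, res = 19+1 = 20
p=5,i=7: not 5>7, res = 20+1 = 21
p=6,i=3: 6>3, res = 21+3 = 24
p=6,i=4: 6>4, res = 24+2 = 26
p=6,i=5: 6>5, res = 26+1 = 27
p=6,i=6: not 6>6, res = 27+1 = 28
p=6,i=7: not 6>7, res = 28+1 = 29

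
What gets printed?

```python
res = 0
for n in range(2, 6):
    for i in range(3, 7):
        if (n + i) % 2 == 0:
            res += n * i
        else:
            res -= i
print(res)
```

n=2,i=3: odd sum, res = 0-3 = -3
n=2,i=4: even sum, res = (-3)+8 = 5
n=2,i=5: odd sum, res = 5-5 = 0
n=2,i=6: even sum, res = 0+12 = 12
n=3,i=3: even sum, res = 12+9 = 21
n=3,i=4: odd sum, res = 21-4 = 17
n=3,i=5: even sum, res = 17+15 = 32
n=3,i=6: odd sum, res = 32-6 = 26
n=4,i=3: odd sum, res = 26-3 = 23
n=4,i=4: even sum, res = 23+16 = 39
n=4,i=5: odd sum, res = 39-5 = 34
n=4,i=6: even sum, res = 34+24 = 58
n=5,i=3: even sum, res = 58+15 = 73
n=5,i=4: odd sum, res = 73-4 = 69
n=5,i=5: even sum, res = 69+25 = 94
n=5,i=6: odd sum, res = 94-6 = 88

88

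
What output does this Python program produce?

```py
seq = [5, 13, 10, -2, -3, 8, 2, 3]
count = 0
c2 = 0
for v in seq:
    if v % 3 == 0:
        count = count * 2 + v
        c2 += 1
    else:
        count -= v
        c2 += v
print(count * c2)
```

-4826

v=5: not %3==0, count = 0-5 = -5; c2=5
v=13: not %3==0, count = (-5)-13 = -18; c2=18
v=10: not %3==0, count = (-18)-10 = -28; c2=28
v=-2: not %3==0, count = (-28)-(-2) = -26; c2=26
v=-3: %3==0, count = (-26)*2+(-3) = -55; c2=27
v=8: not %3==0, count = (-55)-8 = -63; c2=35
v=2: not %3==0, count = (-63)-2 = -65; c2=37
v=3: %3==0, count = (-65)*2+3 = -127; c2=38
count*c2 = (-127)*38 = -4826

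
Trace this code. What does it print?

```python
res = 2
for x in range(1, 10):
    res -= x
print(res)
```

-43

x=1: res = 2-1 = 1
x=2: res = 1-2 = -1
x=3: res = (-1)-3 = -4
x=4: res = (-4)-4 = -8
x=5: res = (-8)-5 = -13
x=6: res = (-13)-6 = -19
x=7: res = (-19)-7 = -26
x=8: res = (-26)-8 = -34
x=9: res = (-34)-9 = -43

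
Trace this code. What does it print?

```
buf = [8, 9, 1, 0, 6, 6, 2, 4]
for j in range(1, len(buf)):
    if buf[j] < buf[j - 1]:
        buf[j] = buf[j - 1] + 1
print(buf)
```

j=1: 9>=8, unchanged → [8, 9, 1, 0, 6, 6, 2, 4]
j=2: 1<9, buf[2] = 9+1 = 10 → [8, 9, 10, 0, 6, 6, 2, 4]
j=3: 0<10, buf[3] = 10+1 = 11 → [8, 9, 10, 11, 6, 6, 2, 4]
j=4: 6<11, buf[4] = 11+1 = 12 → [8, 9, 10, 11, 12, 6, 2, 4]
j=5: 6<12, buf[5] = 12+1 = 13 → [8, 9, 10, 11, 12, 13, 2, 4]
j=6: 2<13, buf[6] = 13+1 = 14 → [8, 9, 10, 11, 12, 13, 14, 4]
j=7: 4<14, buf[7] = 14+1 = 15 → [8, 9, 10, 11, 12, 13, 14, 15]

[8, 9, 10, 11, 12, 13, 14, 15]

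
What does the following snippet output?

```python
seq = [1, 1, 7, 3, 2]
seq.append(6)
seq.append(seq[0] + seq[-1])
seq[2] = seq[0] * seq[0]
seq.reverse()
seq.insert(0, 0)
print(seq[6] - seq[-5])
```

append 6 → [1, 1, 7, 3, 2, 6]
append seq[0]+seq[-1] = 1+6 = 7 → [1, 1, 7, 3, 2, 6, 7]
seq[2] = seq[0]*seq[0] = 1*1 = 1 → [1, 1, 1, 3, 2, 6, 7]
reverse → [7, 6, 2, 3, 1, 1, 1]
insert 0 at 0 → [0, 7, 6, 2, 3, 1, 1, 1]
seq[6]-seq[-5] = 1-2 = -1

-1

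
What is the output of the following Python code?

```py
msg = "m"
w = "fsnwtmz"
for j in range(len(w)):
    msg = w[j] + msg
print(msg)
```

j=0: prepend 'f' → 'fm'
j=1: prepend 's' → 'sfm'
j=2: prepend 'n' → 'nsfm'
j=3: prepend 'w' → 'wnsfm'
j=4: prepend 't' → 'twnsfm'
j=5: prepend 'm' → 'mtwnsfm'
j=6: prepend 'z' → 'zmtwnsfm'

zmtwnsfm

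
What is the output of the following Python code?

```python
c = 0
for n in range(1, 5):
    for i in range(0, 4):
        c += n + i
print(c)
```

64

n=1,i=0: c = 0+1 = 1
n=1,i=1: c = 1+2 = 3
n=1,i=2: c = 3+3 = 6
n=1,i=3: c = 6+4 = 10
n=2,i=0: c = 10+2 = 12
n=2,i=1: c = 12+3 = 15
n=2,i=2: c = 15+4 = 19
n=2,i=3: c = 19+5 = 24
n=3,i=0: c = 24+3 = 27
n=3,i=1: c = 27+4 = 31
n=3,i=2: c = 31+5 = 36
n=3,i=3: c = 36+6 = 42
n=4,i=0: c = 42+4 = 46
n=4,i=1: c = 46+5 = 51
n=4,i=2: c = 51+6 = 57
n=4,i=3: c = 57+7 = 64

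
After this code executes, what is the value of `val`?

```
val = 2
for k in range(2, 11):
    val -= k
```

k=2: val = 2-2 = 0
k=3: val = 0-3 = -3
k=4: val = (-3)-4 = -7
k=5: val = (-7)-5 = -12
k=6: val = (-12)-6 = -18
k=7: val = (-18)-7 = -25
k=8: val = (-25)-8 = -33
k=9: val = (-33)-9 = -42
k=10: val = (-42)-10 = -52

-52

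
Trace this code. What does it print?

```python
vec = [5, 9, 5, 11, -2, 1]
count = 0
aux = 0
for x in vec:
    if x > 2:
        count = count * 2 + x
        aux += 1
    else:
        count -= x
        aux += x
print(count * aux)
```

294

x=5: >2, count = 0*2+5 = 5; aux=1
x=9: >2, count = 5*2+9 = 19; aux=2
x=5: >2, count = 19*2+5 = 43; aux=3
x=11: >2, count = 43*2+11 = 97; aux=4
x=-2: not >2, count = 97-(-2) = 99; aux=2
x=1: not >2, count = 99-1 = 98; aux=3
count*aux = 98*3 = 294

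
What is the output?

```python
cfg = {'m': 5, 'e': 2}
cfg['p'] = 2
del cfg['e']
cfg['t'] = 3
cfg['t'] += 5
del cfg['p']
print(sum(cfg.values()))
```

cfg['p'] = 2 → {'m': 5, 'e': 2, 'p': 2}
del 'e' → {'m': 5, 'p': 2}
cfg['t'] = 3 → {'m': 5, 'p': 2, 't': 3}
cfg['t'] = 3+5 = 8 → {'m': 5, 'p': 2, 't': 8}
del 'p' → {'m': 5, 't': 8}
sum of values = 13

13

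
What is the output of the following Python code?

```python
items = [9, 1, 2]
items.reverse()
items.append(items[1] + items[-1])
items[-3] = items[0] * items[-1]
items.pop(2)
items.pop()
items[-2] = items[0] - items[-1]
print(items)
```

[-18, 20]

reverse → [2, 1, 9]
append items[1]+items[-1] = 1+9 = 10 → [2, 1, 9, 10]
items[-3] = items[0]*items[-1] = 2*10 = 20 → [2, 20, 9, 10]
pop(2) removes 9 → [2, 20, 10]
pop() removes 10 → [2, 20]
items[-2] = items[0]-items[-1] = 2-20 = -18 → [-18, 20]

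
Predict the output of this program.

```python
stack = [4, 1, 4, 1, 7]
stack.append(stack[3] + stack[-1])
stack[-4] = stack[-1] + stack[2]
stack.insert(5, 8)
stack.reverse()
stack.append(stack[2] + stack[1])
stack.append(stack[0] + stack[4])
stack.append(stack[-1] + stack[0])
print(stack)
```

[8, 8, 7, 1, 12, 1, 4, 15, 20, 28]

append stack[3]+stack[-1] = 1+7 = 8 → [4, 1, 4, 1, 7, 8]
stack[-4] = stack[-1]+stack[2] = 8+4 = 12 → [4, 1, 12, 1, 7, 8]
insert 8 at 5 → [4, 1, 12, 1, 7, 8, 8]
reverse → [8, 8, 7, 1, 12, 1, 4]
append stack[2]+stack[1] = 7+8 = 15 → [8, 8, 7, 1, 12, 1, 4, 15]
append stack[0]+stack[4] = 8+12 = 20 → [8, 8, 7, 1, 12, 1, 4, 15, 20]
append stack[-1]+stack[0] = 20+8 = 28 → [8, 8, 7, 1, 12, 1, 4, 15, 20, 28]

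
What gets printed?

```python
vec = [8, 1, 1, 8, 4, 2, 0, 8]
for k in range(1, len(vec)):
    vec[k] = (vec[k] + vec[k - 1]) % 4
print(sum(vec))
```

k=1: vec[1] = (1+8)%4 = 1 → [8, 1, 1, 8, 4, 2, 0, 8]
k=2: vec[2] = (1+1)%4 = 2 → [8, 1, 2, 8, 4, 2, 0, 8]
k=3: vec[3] = (8+2)%4 = 2 → [8, 1, 2, 2, 4, 2, 0, 8]
k=4: vec[4] = (4+2)%4 = 2 → [8, 1, 2, 2, 2, 2, 0, 8]
k=5: vec[5] = (2+2)%4 = 0 → [8, 1, 2, 2, 2, 0, 0, 8]
k=6: vec[6] = (0+0)%4 = 0 → [8, 1, 2, 2, 2, 0, 0, 8]
k=7: vec[7] = (8+0)%4 = 0 → [8, 1, 2, 2, 2, 0, 0, 0]
sum = 15

15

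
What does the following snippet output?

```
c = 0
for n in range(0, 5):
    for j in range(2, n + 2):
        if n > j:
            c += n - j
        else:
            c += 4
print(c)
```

n=1,j=2: not 1>2, c = 0+4 = 4
n=2,j=2: not 2>2, c = 4+4 = 8
n=2,j=3: not 2>3, c = 8+4 = 12
n=3,j=2: 3>2, c = 12+1 = 13
n=3,j=3: not 3>3, c = 13+4 = 17
n=3,j=4: not 3>4, c = 17+4 = 21
n=4,j=2: 4>2, c = 21+2 = 23
n=4,j=3: 4>3, c = 23+1 = 24
n=4,j=4: not 4>4, c = 24+4 = 28
n=4,j=5: not 4>5, c = 28+4 = 32

32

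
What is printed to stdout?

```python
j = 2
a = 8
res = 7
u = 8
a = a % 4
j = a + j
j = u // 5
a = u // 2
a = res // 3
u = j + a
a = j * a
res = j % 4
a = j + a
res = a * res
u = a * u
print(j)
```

1

a = 8%4 = 0
j = 0+2 = 2
j = 8//5 = 1
a = 8//2 = 4
a = 7//3 = 2
u = 1+2 = 3
a = 1*2 = 2
res = 1%4 = 1
a = 1+2 = 3
res = 3*1 = 3
u = 3*3 = 9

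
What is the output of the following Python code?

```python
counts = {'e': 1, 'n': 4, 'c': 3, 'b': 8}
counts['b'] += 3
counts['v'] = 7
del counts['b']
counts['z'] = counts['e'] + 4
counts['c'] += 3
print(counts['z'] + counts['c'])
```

11

counts['b'] = 8+3 = 11 → {'e': 1, 'n': 4, 'c': 3, 'b': 11}
counts['v'] = 7 → {'e': 1, 'n': 4, 'c': 3, 'b': 11, 'v': 7}
del 'b' → {'e': 1, 'n': 4, 'c': 3, 'v': 7}
counts['z'] = counts['e']+4 = 5 → {'e': 1, 'n': 4, 'c': 3, 'v': 7, 'z': 5}
counts['c'] = 3+3 = 6 → {'e': 1, 'n': 4, 'c': 6, 'v': 7, 'z': 5}
counts['z']+counts['c'] = 5+6 = 11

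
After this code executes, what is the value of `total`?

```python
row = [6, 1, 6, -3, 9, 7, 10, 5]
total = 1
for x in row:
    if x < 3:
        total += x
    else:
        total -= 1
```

x=6: not <3, total = 1-1 = 0
x=1: <3, total = 0+1 = 1
x=6: not <3, total = 1-1 = 0
x=-3: <3, total = 0+(-3) = -3
x=9: not <3, total = (-3)-1 = -4
x=7: not <3, total = (-4)-1 = -5
x=10: not <3, total = (-5)-1 = -6
x=5: not <3, total = (-6)-1 = -7

-7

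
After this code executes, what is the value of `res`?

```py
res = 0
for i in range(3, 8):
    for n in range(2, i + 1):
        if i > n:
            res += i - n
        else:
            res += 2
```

i=3,n=2: 3>2, res = 0+1 = 1
i=3,n=3: not 3>3, res = 1+2 = 3
i=4,n=2: 4>2, res = 3+2 = 5
i=4,n=3: 4>3, res = 5+1 = 6
i=4,n=4: not 4>4, res = 6+2 = 8
i=5,n=2: 5>2, res = 8+3 = 11
i=5,n=3: 5>3, res = 11+2 = 13
i=5,n=4: 5>4, res = 13+1 = 14
i=5,n=5: not 5>5, res = 14+2 = 16
i=6,n=2: 6>2, res = 16+4 = 20
i=6,n=3: 6>3, res = 20+3 = 23
i=6,n=4: 6>4, res = 23+2 = 25
i=6,n=5: 6>5, res = 25+1 = 26
i=6,n=6: not 6>6, res = 26+2 = 28
i=7,n=2: 7>2, res = 28+5 = 33
i=7,n=3: 7>3, res = 33+4 = 37
i=7,n=4: 7>4, res = 37+3 = 40
i=7,n=5: 7>5, res = 40+2 = 42
i=7,n=6: 7>6, res = 42+1 = 43
i=7,n=7: not 7>7, res = 43+2 = 45

45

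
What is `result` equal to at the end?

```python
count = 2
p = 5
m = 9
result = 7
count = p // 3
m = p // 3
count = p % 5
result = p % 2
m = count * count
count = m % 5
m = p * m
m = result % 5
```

count = 5//3 = 1
m = 5//3 = 1
count = 5%5 = 0
result = 5%2 = 1
m = 0*0 = 0
count = 0%5 = 0
m = 5*0 = 0
m = 1%5 = 1

1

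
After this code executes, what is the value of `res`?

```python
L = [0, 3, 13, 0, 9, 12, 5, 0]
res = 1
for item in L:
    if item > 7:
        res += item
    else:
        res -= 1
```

30

item=0: not >7, res = 1-1 = 0
item=3: not >7, res = 0-1 = -1
item=13: >7, res = (-1)+13 = 12
item=0: not >7, res = 12-1 = 11
item=9: >7, res = 11+9 = 20
item=12: >7, res = 20+12 = 32
item=5: not >7, res = 32-1 = 31
item=0: not >7, res = 31-1 = 30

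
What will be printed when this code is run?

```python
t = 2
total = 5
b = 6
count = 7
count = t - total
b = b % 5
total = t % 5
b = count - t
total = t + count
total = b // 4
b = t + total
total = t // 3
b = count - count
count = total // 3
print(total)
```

0

count = 2-5 = -3
b = 6%5 = 1
total = 2%5 = 2
b = (-3)-2 = -5
total = 2+(-3) = -1
total = (-5)//4 = -2
b = 2+(-2) = 0
total = 2//3 = 0
b = (-3)-(-3) = 0
count = 0//3 = 0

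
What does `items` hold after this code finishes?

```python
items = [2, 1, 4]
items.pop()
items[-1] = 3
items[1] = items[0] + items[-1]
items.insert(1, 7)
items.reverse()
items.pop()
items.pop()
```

[5]

pop() removes 4 → [2, 1]
items[-1] = 3 → [2, 3]
items[1] = items[0]+items[-1] = 2+3 = 5 → [2, 5]
insert 7 at 1 → [2, 7, 5]
reverse → [5, 7, 2]
pop() removes 2 → [5, 7]
pop() removes 7 → [5]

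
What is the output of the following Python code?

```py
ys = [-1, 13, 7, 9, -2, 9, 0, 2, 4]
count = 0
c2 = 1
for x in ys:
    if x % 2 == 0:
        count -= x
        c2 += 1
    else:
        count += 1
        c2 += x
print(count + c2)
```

43

x=-1: not even, count = 0+1 = 1; c2=0
x=13: not even, count = 1+1 = 2; c2=13
x=7: not even, count = 2+1 = 3; c2=20
x=9: not even, count = 3+1 = 4; c2=29
x=-2: even, count = 4-(-2) = 6; c2=30
x=9: not even, count = 6+1 = 7; c2=39
x=0: even, count = 7-0 = 7; c2=40
x=2: even, count = 7-2 = 5; c2=41
x=4: even, count = 5-4 = 1; c2=42
count+c2 = 1+42 = 43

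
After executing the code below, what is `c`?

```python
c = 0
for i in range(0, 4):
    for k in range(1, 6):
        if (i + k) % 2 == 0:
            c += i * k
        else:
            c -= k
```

18

i=0,k=1: odd sum, c = 0-1 = -1
i=0,k=2: even sum, c = (-1)+0 = -1
i=0,k=3: odd sum, c = (-1)-3 = -4
i=0,k=4: even sum, c = (-4)+0 = -4
i=0,k=5: odd sum, c = (-4)-5 = -9
i=1,k=1: even sum, c = (-9)+1 = -8
i=1,k=2: odd sum, c = (-8)-2 = -10
i=1,k=3: even sum, c = (-10)+3 = -7
i=1,k=4: odd sum, c = (-7)-4 = -11
i=1,k=5: even sum, c = (-11)+5 = -6
i=2,k=1: odd sum, c = (-6)-1 = -7
i=2,k=2: even sum, c = (-7)+4 = -3
i=2,k=3: odd sum, c = (-3)-3 = -6
i=2,k=4: even sum, c = (-6)+8 = 2
i=2,k=5: odd sum, c = 2-5 = -3
i=3,k=1: even sum, c = (-3)+3 = 0
i=3,k=2: odd sum, c = 0-2 = -2
i=3,k=3: even sum, c = (-2)+9 = 7
i=3,k=4: odd sum, c = 7-4 = 3
i=3,k=5: even sum, c = 3+15 = 18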